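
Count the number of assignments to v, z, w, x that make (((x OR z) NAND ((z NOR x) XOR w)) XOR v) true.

Satisfying assignments: (0,0,0,0), (0,0,0,1), (0,0,1,0), (0,1,0,0), (0,1,0,1), (1,0,1,1), (1,1,1,0), (1,1,1,1)
Count: 8 out of 16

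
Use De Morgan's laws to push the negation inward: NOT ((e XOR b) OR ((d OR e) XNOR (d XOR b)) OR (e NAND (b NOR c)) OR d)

NOT (e XOR b) AND NOT ((d OR e) XNOR (d XOR b)) AND NOT (e NAND (b NOR c)) AND NOT d
De Morgan's: NOT(OR of terms) = AND of negations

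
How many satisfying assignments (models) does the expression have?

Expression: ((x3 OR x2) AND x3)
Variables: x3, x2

Satisfying assignments: (1,0), (1,1)
Count: 2 out of 4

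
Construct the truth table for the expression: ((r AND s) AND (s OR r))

s | r | Output
--------------
0 | 0 | 0
0 | 1 | 0
1 | 0 | 0
1 | 1 | 1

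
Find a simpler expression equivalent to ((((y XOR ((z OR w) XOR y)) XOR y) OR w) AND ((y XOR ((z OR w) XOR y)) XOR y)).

By absorption (E AND (E OR v) = E) then XOR self-cancellation ((E XOR v) XOR v = E):
= ((z OR w) XOR y)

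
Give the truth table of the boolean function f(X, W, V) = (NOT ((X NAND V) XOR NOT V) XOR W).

X | W | V | Output
------------------
0 | 0 | 0 | 1
0 | 0 | 1 | 0
0 | 1 | 0 | 0
0 | 1 | 1 | 1
1 | 0 | 0 | 1
1 | 0 | 1 | 1
1 | 1 | 0 | 0
1 | 1 | 1 | 0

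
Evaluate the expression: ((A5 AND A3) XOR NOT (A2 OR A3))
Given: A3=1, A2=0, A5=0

Substituting: ((0 AND 1) XOR NOT (0 OR 1))
= 0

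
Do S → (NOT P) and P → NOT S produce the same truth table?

Yes, Contrapositive is always equivalent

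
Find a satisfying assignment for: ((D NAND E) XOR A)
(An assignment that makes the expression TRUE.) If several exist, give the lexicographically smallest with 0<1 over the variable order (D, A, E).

D=0, A=0, E=0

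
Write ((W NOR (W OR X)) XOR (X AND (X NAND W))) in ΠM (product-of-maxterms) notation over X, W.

ΠM(1, 3) = (X OR NOT W) AND (NOT X OR NOT W)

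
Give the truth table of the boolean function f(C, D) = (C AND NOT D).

C | D | Output
--------------
0 | 0 | 0
0 | 1 | 0
1 | 0 | 1
1 | 1 | 0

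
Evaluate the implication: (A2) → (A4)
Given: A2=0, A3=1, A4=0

Antecedent (A2) = 0; consequent (A4) = 0.
0 → 0 = 1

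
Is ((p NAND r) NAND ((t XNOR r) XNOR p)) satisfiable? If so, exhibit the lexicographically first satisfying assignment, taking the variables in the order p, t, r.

p=0, t=0, r=0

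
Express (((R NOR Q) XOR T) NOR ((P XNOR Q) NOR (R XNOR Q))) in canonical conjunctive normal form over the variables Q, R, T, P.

(Q OR R OR T OR P) AND (Q OR R OR T OR NOT P) AND (Q OR NOT R OR T OR NOT P) AND (Q OR NOT R OR NOT T OR P) AND (Q OR NOT R OR NOT T OR NOT P) AND (NOT Q OR R OR T OR P) AND (NOT Q OR R OR NOT T OR P) AND (NOT Q OR R OR NOT T OR NOT P) AND (NOT Q OR NOT R OR NOT T OR P) AND (NOT Q OR NOT R OR NOT T OR NOT P)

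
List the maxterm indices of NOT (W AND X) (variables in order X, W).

ΠM(3) = (NOT X OR NOT W)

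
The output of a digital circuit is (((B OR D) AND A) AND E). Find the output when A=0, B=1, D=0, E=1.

Substituting: (((1 OR 0) AND 0) AND 1)
= 0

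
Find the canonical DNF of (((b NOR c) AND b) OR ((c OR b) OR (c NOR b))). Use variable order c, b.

(NOT c AND NOT b) OR (NOT c AND b) OR (c AND NOT b) OR (c AND b)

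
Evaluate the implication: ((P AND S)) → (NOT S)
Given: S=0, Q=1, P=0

Antecedent ((P AND S)) = 0; consequent (NOT S) = 1.
0 → 1 = 1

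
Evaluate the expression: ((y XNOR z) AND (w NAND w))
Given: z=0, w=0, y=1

Substituting: ((1 XNOR 0) AND (0 NAND 0))
= 0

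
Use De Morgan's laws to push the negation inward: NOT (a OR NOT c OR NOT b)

NOT a AND c AND b
De Morgan's: NOT(OR of terms) = AND of negations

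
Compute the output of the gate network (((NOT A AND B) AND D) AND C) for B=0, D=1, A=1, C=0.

Substituting: (((NOT 1 AND 0) AND 1) AND 0)
= 0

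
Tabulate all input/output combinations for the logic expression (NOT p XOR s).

s | p | Output
--------------
0 | 0 | 1
0 | 1 | 0
1 | 0 | 0
1 | 1 | 1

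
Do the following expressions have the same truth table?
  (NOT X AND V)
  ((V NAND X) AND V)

Yes, they are equivalent — the two output columns agree on all 4 assignments:
X | V | Expression 1 | Expression 2
-----------------------------------
0 | 0 | 0 | 0
0 | 1 | 1 | 1
1 | 0 | 0 | 0
1 | 1 | 0 | 0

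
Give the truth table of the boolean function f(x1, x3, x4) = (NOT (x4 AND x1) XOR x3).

x1 | x3 | x4 | Output
---------------------
0 | 0 | 0 | 1
0 | 0 | 1 | 1
0 | 1 | 0 | 0
0 | 1 | 1 | 0
1 | 0 | 0 | 1
1 | 0 | 1 | 0
1 | 1 | 0 | 0
1 | 1 | 1 | 1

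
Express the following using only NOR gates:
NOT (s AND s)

(((s NOR s) NOR (s NOR s)) NOR ((s NOR s) NOR (s NOR s)))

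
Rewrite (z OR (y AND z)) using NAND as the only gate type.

((z NAND z) NAND (((y NAND z) NAND (y NAND z)) NAND ((y NAND z) NAND (y NAND z))))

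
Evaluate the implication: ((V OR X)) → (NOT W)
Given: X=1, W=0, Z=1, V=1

Antecedent ((V OR X)) = 1; consequent (NOT W) = 1.
1 → 1 = 1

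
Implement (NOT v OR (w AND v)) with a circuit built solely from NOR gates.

(((v NOR v) NOR ((w NOR w) NOR (v NOR v))) NOR ((v NOR v) NOR ((w NOR w) NOR (v NOR v))))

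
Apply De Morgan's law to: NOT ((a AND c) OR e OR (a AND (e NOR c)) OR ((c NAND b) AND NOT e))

NOT (a AND c) AND NOT e AND NOT (a AND (e NOR c)) AND NOT ((c NAND b) AND NOT e)
De Morgan's: NOT(OR of terms) = AND of negations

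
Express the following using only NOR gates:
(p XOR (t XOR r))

((((p NOR ((((t NOR r) NOR (t NOR r)) NOR ((t NOR r) NOR (t NOR r))) NOR ((((t NOR t) NOR (r NOR r)) NOR ((t NOR t) NOR (r NOR r))) NOR (((t NOR t) NOR (r NOR r)) NOR ((t NOR t) NOR (r NOR r)))))) NOR (p NOR ((((t NOR r) NOR (t NOR r)) NOR ((t NOR r) NOR (t NOR r))) NOR ((((t NOR t) NOR (r NOR r)) NOR ((t NOR t) NOR (r NOR r))) NOR (((t NOR t) NOR (r NOR r)) NOR ((t NOR t) NOR (r NOR r))))))) NOR ((p NOR ((((t NOR r) NOR (t NOR r)) NOR ((t NOR r) NOR (t NOR r))) NOR ((((t NOR t) NOR (r NOR r)) NOR ((t NOR t) NOR (r NOR r))) NOR (((t NOR t) NOR (r NOR r)) NOR ((t NOR t) NOR (r NOR r)))))) NOR (p NOR ((((t NOR r) NOR (t NOR r)) NOR ((t NOR r) NOR (t NOR r))) NOR ((((t NOR t) NOR (r NOR r)) NOR ((t NOR t) NOR (r NOR r))) NOR (((t NOR t) NOR (r NOR r)) NOR ((t NOR t) NOR (r NOR r)))))))) NOR ((((p NOR p) NOR (((((t NOR r) NOR (t NOR r)) NOR ((t NOR r) NOR (t NOR r))) NOR ((((t NOR t) NOR (r NOR r)) NOR ((t NOR t) NOR (r NOR r))) NOR (((t NOR t) NOR (r NOR r)) NOR ((t NOR t) NOR (r NOR r))))) NOR ((((t NOR r) NOR (t NOR r)) NOR ((t NOR r) NOR (t NOR r))) NOR ((((t NOR t) NOR (r NOR r)) NOR ((t NOR t) NOR (r NOR r))) NOR (((t NOR t) NOR (r NOR r)) NOR ((t NOR t) NOR (r NOR r))))))) NOR ((p NOR p) NOR (((((t NOR r) NOR (t NOR r)) NOR ((t NOR r) NOR (t NOR r))) NOR ((((t NOR t) NOR (r NOR r)) NOR ((t NOR t) NOR (r NOR r))) NOR (((t NOR t) NOR (r NOR r)) NOR ((t NOR t) NOR (r NOR r))))) NOR ((((t NOR r) NOR (t NOR r)) NOR ((t NOR r) NOR (t NOR r))) NOR ((((t NOR t) NOR (r NOR r)) NOR ((t NOR t) NOR (r NOR r))) NOR (((t NOR t) NOR (r NOR r)) NOR ((t NOR t) NOR (r NOR r)))))))) NOR (((p NOR p) NOR (((((t NOR r) NOR (t NOR r)) NOR ((t NOR r) NOR (t NOR r))) NOR ((((t NOR t) NOR (r NOR r)) NOR ((t NOR t) NOR (r NOR r))) NOR (((t NOR t) NOR (r NOR r)) NOR ((t NOR t) NOR (r NOR r))))) NOR ((((t NOR r) NOR (t NOR r)) NOR ((t NOR r) NOR (t NOR r))) NOR ((((t NOR t) NOR (r NOR r)) NOR ((t NOR t) NOR (r NOR r))) NOR (((t NOR t) NOR (r NOR r)) NOR ((t NOR t) NOR (r NOR r))))))) NOR ((p NOR p) NOR (((((t NOR r) NOR (t NOR r)) NOR ((t NOR r) NOR (t NOR r))) NOR ((((t NOR t) NOR (r NOR r)) NOR ((t NOR t) NOR (r NOR r))) NOR (((t NOR t) NOR (r NOR r)) NOR ((t NOR t) NOR (r NOR r))))) NOR ((((t NOR r) NOR (t NOR r)) NOR ((t NOR r) NOR (t NOR r))) NOR ((((t NOR t) NOR (r NOR r)) NOR ((t NOR t) NOR (r NOR r))) NOR (((t NOR t) NOR (r NOR r)) NOR ((t NOR t) NOR (r NOR r))))))))))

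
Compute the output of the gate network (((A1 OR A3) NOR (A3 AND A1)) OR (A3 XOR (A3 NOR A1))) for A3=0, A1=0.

Substituting: (((0 OR 0) NOR (0 AND 0)) OR (0 XOR (0 NOR 0)))
= 1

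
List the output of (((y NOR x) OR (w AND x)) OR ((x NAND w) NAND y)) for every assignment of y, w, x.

y | w | x | Output
------------------
0 | 0 | 0 | 1
0 | 0 | 1 | 1
0 | 1 | 0 | 1
0 | 1 | 1 | 1
1 | 0 | 0 | 0
1 | 0 | 1 | 0
1 | 1 | 0 | 0
1 | 1 | 1 | 1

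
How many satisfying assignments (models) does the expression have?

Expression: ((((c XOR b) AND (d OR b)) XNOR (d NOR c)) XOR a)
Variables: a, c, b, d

Satisfying assignments: (0,0,0,1), (0,0,1,0), (0,1,0,0), (0,1,1,0), (0,1,1,1), (1,0,0,0), (1,0,1,1), (1,1,0,1)
Count: 8 out of 16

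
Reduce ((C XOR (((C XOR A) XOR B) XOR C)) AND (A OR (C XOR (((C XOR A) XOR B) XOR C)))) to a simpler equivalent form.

By absorption (E AND (E OR v) = E) then XOR self-cancellation ((E XOR v) XOR v = E):
= ((C XOR A) XOR B)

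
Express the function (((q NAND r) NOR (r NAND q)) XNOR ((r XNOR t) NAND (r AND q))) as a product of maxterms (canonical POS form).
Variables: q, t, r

ΠM(0, 1, 2, 3, 4, 6, 7) = (q OR t OR r) AND (q OR t OR NOT r) AND (q OR NOT t OR r) AND (q OR NOT t OR NOT r) AND (NOT q OR t OR r) AND (NOT q OR NOT t OR r) AND (NOT q OR NOT t OR NOT r)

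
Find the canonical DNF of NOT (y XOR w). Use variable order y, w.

(NOT y AND NOT w) OR (y AND w)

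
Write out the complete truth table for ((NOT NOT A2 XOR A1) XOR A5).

A2 | A1 | A5 | Output
---------------------
0 | 0 | 0 | 0
0 | 0 | 1 | 1
0 | 1 | 0 | 1
0 | 1 | 1 | 0
1 | 0 | 0 | 1
1 | 0 | 1 | 0
1 | 1 | 0 | 0
1 | 1 | 1 | 1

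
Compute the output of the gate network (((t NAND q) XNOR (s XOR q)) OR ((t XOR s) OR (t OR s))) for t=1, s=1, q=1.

Substituting: (((1 NAND 1) XNOR (1 XOR 1)) OR ((1 XOR 1) OR (1 OR 1)))
= 1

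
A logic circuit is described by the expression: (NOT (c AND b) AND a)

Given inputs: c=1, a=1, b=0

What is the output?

Substituting: (NOT (1 AND 0) AND 1)
= 1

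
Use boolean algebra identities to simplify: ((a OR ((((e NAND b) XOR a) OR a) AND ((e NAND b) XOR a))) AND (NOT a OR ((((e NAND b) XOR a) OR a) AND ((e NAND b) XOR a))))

By distribution ((E OR v) AND (E OR NOT v) = E) then absorption (E AND (E OR v) = E):
= ((e NAND b) XOR a)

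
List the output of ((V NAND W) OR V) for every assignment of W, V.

W | V | Output
--------------
0 | 0 | 1
0 | 1 | 1
1 | 0 | 1
1 | 1 | 1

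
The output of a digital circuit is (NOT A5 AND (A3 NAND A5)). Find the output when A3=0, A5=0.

Substituting: (NOT 0 AND (0 NAND 0))
= 1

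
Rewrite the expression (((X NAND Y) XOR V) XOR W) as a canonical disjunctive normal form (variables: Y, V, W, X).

(NOT Y AND NOT V AND NOT W AND NOT X) OR (NOT Y AND NOT V AND NOT W AND X) OR (NOT Y AND V AND W AND NOT X) OR (NOT Y AND V AND W AND X) OR (Y AND NOT V AND NOT W AND NOT X) OR (Y AND NOT V AND W AND X) OR (Y AND V AND NOT W AND X) OR (Y AND V AND W AND NOT X)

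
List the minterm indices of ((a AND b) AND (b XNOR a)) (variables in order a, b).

Σm(3) = (a AND b)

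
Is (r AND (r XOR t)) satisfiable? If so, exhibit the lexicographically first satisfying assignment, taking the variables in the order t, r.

t=0, r=1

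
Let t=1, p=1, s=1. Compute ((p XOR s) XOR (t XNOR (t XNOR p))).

Substituting: ((1 XOR 1) XOR (1 XNOR (1 XNOR 1)))
= 1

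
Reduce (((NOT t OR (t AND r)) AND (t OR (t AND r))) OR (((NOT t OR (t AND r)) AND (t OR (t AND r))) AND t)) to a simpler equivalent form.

By absorption (E OR (E AND v) = E) then distribution ((E OR v) AND (E OR NOT v) = E):
= (t AND r)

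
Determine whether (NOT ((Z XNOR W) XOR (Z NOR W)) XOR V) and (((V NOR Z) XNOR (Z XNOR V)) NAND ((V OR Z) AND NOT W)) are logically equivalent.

No. Counterexample: with Z=0, V=1, W=1, Expression 1 = 0 but Expression 2 = 1.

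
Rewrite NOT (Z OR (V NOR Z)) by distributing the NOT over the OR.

NOT Z AND NOT (V NOR Z)
De Morgan's: NOT(OR of terms) = AND of negations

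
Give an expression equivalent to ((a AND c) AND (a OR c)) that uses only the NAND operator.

((((a NAND c) NAND (a NAND c)) NAND ((a NAND a) NAND (c NAND c))) NAND (((a NAND c) NAND (a NAND c)) NAND ((a NAND a) NAND (c NAND c))))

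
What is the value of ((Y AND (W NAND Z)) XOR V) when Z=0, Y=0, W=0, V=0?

Substituting: ((0 AND (0 NAND 0)) XOR 0)
= 0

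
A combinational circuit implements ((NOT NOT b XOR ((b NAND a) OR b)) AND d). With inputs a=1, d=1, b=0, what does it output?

Substituting: ((NOT NOT 0 XOR ((0 NAND 1) OR 0)) AND 1)
= 1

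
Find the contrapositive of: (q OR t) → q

Contrapositive: NOT q → NOT (q OR t)
Note: A statement and its contrapositive are logically equivalent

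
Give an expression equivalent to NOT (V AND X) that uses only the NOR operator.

(((V NOR V) NOR (X NOR X)) NOR ((V NOR V) NOR (X NOR X)))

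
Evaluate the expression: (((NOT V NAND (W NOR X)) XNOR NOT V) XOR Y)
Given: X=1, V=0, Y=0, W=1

Substituting: (((NOT 0 NAND (1 NOR 1)) XNOR NOT 0) XOR 0)
= 1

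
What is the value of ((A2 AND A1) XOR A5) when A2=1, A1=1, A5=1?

Substituting: ((1 AND 1) XOR 1)
= 0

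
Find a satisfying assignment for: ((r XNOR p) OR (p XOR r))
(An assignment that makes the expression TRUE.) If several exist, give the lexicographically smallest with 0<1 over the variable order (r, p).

r=0, p=0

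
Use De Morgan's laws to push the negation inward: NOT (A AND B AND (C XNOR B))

NOT A OR NOT B OR NOT (C XNOR B)
De Morgan's: NOT(AND of terms) = OR of negations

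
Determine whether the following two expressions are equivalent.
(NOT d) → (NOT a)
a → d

Yes, Contrapositive is always equivalent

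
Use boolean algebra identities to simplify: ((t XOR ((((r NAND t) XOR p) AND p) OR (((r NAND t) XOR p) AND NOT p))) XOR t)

By XOR self-cancellation ((E XOR v) XOR v = E) then distribution ((E AND v) OR (E AND NOT v) = E):
= ((r NAND t) XOR p)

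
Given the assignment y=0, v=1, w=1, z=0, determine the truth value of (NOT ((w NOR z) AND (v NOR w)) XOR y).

Substituting: (NOT ((1 NOR 0) AND (1 NOR 1)) XOR 0)
= 1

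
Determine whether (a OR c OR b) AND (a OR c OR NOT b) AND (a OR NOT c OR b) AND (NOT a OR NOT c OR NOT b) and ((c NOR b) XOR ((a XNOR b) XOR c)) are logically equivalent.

Yes, they are equivalent — the two output columns agree on all 8 assignments:
a | c | b | Expression 1 | Expression 2
---------------------------------------
0 | 0 | 0 | 0 | 0
0 | 0 | 1 | 0 | 0
0 | 1 | 0 | 0 | 0
0 | 1 | 1 | 1 | 1
1 | 0 | 0 | 1 | 1
1 | 0 | 1 | 1 | 1
1 | 1 | 0 | 1 | 1
1 | 1 | 1 | 0 | 0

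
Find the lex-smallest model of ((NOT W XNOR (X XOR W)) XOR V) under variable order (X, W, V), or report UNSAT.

X=0, W=0, V=1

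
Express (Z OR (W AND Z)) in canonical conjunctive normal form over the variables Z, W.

(Z OR W) AND (Z OR NOT W)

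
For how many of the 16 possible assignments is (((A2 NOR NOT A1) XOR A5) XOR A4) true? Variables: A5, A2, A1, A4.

Satisfying assignments: (0,0,0,1), (0,0,1,0), (0,1,0,1), (0,1,1,1), (1,0,0,0), (1,0,1,1), (1,1,0,0), (1,1,1,0)
Count: 8 out of 16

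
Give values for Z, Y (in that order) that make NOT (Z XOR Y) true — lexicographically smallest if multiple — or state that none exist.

Z=0, Y=0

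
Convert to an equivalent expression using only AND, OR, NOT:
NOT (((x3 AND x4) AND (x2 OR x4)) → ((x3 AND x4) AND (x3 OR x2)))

((x3 AND x4) AND (x2 OR x4)) AND NOT ((x3 AND x4) AND (x3 OR x2))
(Negated implication: NOT(A → B) = A AND NOT B)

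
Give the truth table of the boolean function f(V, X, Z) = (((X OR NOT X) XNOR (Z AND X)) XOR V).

V | X | Z | Output
------------------
0 | 0 | 0 | 0
0 | 0 | 1 | 0
0 | 1 | 0 | 0
0 | 1 | 1 | 1
1 | 0 | 0 | 1
1 | 0 | 1 | 1
1 | 1 | 0 | 1
1 | 1 | 1 | 0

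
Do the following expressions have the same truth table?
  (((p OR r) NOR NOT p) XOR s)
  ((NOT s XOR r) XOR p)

No. Counterexample: with s=0, p=0, r=0, Expression 1 = 0 but Expression 2 = 1.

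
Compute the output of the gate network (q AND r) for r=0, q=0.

Substituting: (0 AND 0)
= 0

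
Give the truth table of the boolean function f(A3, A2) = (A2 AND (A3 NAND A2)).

A3 | A2 | Output
----------------
0 | 0 | 0
0 | 1 | 1
1 | 0 | 0
1 | 1 | 0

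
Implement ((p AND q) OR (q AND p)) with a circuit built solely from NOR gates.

((((p NOR p) NOR (q NOR q)) NOR ((q NOR q) NOR (p NOR p))) NOR (((p NOR p) NOR (q NOR q)) NOR ((q NOR q) NOR (p NOR p))))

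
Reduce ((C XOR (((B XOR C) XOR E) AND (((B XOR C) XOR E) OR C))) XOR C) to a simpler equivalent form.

By XOR self-cancellation ((E XOR v) XOR v = E) then absorption (E AND (E OR v) = E):
= ((B XOR C) XOR E)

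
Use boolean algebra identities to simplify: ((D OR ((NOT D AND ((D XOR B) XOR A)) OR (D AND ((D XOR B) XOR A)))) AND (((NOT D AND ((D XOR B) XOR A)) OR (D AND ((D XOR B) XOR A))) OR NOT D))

By distribution ((E OR v) AND (E OR NOT v) = E) then distribution ((E AND v) OR (E AND NOT v) = E):
= ((D XOR B) XOR A)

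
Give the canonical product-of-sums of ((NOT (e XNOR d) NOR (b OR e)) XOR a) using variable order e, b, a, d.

ΠM(1, 2, 4, 5, 8, 9, 12, 13) = (e OR b OR a OR NOT d) AND (e OR b OR NOT a OR d) AND (e OR NOT b OR a OR d) AND (e OR NOT b OR a OR NOT d) AND (NOT e OR b OR a OR d) AND (NOT e OR b OR a OR NOT d) AND (NOT e OR NOT b OR a OR d) AND (NOT e OR NOT b OR a OR NOT d)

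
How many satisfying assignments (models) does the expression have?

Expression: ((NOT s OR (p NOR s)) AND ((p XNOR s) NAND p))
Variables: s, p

Satisfying assignments: (0,0), (0,1)
Count: 2 out of 4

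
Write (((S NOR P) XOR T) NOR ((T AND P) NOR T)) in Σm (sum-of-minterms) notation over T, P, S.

Σm(4) = (T AND NOT P AND NOT S)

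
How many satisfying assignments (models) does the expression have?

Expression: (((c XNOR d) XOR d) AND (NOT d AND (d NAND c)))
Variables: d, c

Satisfying assignments: (0,0)
Count: 1 out of 4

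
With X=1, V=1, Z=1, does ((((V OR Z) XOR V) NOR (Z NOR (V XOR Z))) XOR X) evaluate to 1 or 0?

Substituting: ((((1 OR 1) XOR 1) NOR (1 NOR (1 XOR 1))) XOR 1)
= 0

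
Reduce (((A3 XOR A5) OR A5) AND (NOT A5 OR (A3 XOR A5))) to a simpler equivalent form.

By distribution ((E OR v) AND (E OR NOT v) = E):
= (A3 XOR A5)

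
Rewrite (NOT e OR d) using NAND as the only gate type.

(((e NAND e) NAND (e NAND e)) NAND (d NAND d))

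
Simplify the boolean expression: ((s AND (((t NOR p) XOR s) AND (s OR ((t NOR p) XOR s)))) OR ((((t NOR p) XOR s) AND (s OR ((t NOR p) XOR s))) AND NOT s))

By distribution ((E AND v) OR (E AND NOT v) = E) then absorption (E AND (E OR v) = E):
= ((t NOR p) XOR s)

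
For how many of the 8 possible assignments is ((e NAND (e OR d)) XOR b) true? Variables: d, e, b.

Satisfying assignments: (0,0,0), (0,1,1), (1,0,0), (1,1,1)
Count: 4 out of 8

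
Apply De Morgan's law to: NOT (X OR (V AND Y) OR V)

NOT X AND NOT (V AND Y) AND NOT V
De Morgan's: NOT(OR of terms) = AND of negations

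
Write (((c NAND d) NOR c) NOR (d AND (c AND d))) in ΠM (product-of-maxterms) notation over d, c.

ΠM(3) = (NOT d OR NOT c)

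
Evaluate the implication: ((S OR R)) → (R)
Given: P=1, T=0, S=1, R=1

Antecedent ((S OR R)) = 1; consequent (R) = 1.
1 → 1 = 1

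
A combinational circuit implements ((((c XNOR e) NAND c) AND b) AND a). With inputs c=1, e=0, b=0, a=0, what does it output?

Substituting: ((((1 XNOR 0) NAND 1) AND 0) AND 0)
= 0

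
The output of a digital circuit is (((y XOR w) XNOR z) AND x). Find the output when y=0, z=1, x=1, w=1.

Substituting: (((0 XOR 1) XNOR 1) AND 1)
= 1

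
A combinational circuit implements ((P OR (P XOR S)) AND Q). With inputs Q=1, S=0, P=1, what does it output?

Substituting: ((1 OR (1 XOR 0)) AND 1)
= 1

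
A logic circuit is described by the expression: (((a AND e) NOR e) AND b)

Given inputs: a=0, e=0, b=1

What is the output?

Substituting: (((0 AND 0) NOR 0) AND 1)
= 1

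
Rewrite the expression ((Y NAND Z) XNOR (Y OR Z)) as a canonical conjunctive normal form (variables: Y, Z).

(Y OR Z) AND (NOT Y OR NOT Z)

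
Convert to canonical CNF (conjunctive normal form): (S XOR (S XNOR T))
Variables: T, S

(NOT T OR S) AND (NOT T OR NOT S)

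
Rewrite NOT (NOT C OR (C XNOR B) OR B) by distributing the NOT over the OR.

C AND NOT (C XNOR B) AND NOT B
De Morgan's: NOT(OR of terms) = AND of negations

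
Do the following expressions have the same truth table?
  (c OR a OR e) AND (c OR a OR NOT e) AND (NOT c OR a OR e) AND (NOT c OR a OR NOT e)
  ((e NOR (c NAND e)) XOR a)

Yes, they are equivalent — the two output columns agree on all 8 assignments:
c | a | e | Expression 1 | Expression 2
---------------------------------------
0 | 0 | 0 | 0 | 0
0 | 0 | 1 | 0 | 0
0 | 1 | 0 | 1 | 1
0 | 1 | 1 | 1 | 1
1 | 0 | 0 | 0 | 0
1 | 0 | 1 | 0 | 0
1 | 1 | 0 | 1 | 1
1 | 1 | 1 | 1 | 1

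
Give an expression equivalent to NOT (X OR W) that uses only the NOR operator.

(((X NOR W) NOR (X NOR W)) NOR ((X NOR W) NOR (X NOR W)))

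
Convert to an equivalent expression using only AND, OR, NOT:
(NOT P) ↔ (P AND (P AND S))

((NOT P) AND (P AND (P AND S))) OR (P AND NOT (P AND (P AND S)))
(Biconditional = both true or both false)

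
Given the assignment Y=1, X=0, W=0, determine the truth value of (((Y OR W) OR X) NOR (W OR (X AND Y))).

Substituting: (((1 OR 0) OR 0) NOR (0 OR (0 AND 1)))
= 0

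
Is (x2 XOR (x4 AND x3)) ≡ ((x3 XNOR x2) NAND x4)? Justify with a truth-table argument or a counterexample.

No. Counterexample: with x3=0, x4=0, x2=0, Expression 1 = 0 but Expression 2 = 1.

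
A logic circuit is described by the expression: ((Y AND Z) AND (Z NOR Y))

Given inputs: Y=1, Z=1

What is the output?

Substituting: ((1 AND 1) AND (1 NOR 1))
= 0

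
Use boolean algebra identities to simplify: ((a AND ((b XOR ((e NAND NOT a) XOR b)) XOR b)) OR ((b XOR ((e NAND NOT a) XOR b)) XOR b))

By absorption (E OR (E AND v) = E) then XOR self-cancellation ((E XOR v) XOR v = E):
= ((e NAND NOT a) XOR b)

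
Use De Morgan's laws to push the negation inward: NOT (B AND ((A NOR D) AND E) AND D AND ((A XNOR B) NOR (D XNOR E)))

NOT B OR NOT ((A NOR D) AND E) OR NOT D OR NOT ((A XNOR B) NOR (D XNOR E))
De Morgan's: NOT(AND of terms) = OR of negations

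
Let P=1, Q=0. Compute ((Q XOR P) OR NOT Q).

Substituting: ((0 XOR 1) OR NOT 0)
= 1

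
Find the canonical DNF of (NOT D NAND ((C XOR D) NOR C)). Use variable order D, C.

(NOT D AND C) OR (D AND NOT C) OR (D AND C)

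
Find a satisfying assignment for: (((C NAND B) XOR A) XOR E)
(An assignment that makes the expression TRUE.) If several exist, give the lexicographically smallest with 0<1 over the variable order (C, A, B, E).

C=0, A=0, B=0, E=0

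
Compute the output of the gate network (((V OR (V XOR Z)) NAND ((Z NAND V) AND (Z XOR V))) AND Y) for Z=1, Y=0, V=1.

Substituting: (((1 OR (1 XOR 1)) NAND ((1 NAND 1) AND (1 XOR 1))) AND 0)
= 0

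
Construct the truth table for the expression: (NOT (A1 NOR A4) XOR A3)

A4 | A3 | A1 | Output
---------------------
0 | 0 | 0 | 0
0 | 0 | 1 | 1
0 | 1 | 0 | 1
0 | 1 | 1 | 0
1 | 0 | 0 | 1
1 | 0 | 1 | 1
1 | 1 | 0 | 0
1 | 1 | 1 | 0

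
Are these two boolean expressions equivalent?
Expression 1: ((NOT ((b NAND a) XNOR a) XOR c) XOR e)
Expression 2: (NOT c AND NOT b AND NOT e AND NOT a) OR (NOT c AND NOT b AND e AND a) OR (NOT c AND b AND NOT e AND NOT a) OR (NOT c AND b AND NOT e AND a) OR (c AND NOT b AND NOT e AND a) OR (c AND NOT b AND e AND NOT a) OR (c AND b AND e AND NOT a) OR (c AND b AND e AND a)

Yes, they are equivalent — the two output columns agree on all 16 assignments:
c | b | e | a | Expression 1 | Expression 2
-------------------------------------------
0 | 0 | 0 | 0 | 1 | 1
0 | 0 | 0 | 1 | 0 | 0
0 | 0 | 1 | 0 | 0 | 0
0 | 0 | 1 | 1 | 1 | 1
0 | 1 | 0 | 0 | 1 | 1
0 | 1 | 0 | 1 | 1 | 1
0 | 1 | 1 | 0 | 0 | 0
0 | 1 | 1 | 1 | 0 | 0
1 | 0 | 0 | 0 | 0 | 0
1 | 0 | 0 | 1 | 1 | 1
1 | 0 | 1 | 0 | 1 | 1
1 | 0 | 1 | 1 | 0 | 0
1 | 1 | 0 | 0 | 0 | 0
1 | 1 | 0 | 1 | 0 | 0
1 | 1 | 1 | 0 | 1 | 1
1 | 1 | 1 | 1 | 1 | 1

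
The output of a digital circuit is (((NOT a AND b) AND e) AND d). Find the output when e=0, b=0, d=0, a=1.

Substituting: (((NOT 1 AND 0) AND 0) AND 0)
= 0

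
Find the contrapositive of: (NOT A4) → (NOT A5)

Contrapositive: A5 → A4
Note: A statement and its contrapositive are logically equivalent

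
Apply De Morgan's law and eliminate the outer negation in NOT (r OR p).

NOT r AND NOT p
De Morgan's: NOT(OR of terms) = AND of negations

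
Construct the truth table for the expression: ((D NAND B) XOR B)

D | B | Output
--------------
0 | 0 | 1
0 | 1 | 0
1 | 0 | 1
1 | 1 | 1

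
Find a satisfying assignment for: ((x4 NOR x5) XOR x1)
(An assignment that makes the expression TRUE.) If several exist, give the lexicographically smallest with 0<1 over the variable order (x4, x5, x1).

x4=0, x5=0, x1=0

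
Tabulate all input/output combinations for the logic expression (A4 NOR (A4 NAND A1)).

A4 | A1 | Output
----------------
0 | 0 | 0
0 | 1 | 0
1 | 0 | 0
1 | 1 | 0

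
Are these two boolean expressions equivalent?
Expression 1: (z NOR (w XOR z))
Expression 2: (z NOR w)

Yes, they are equivalent — the two output columns agree on all 4 assignments:
w | z | Expression 1 | Expression 2
-----------------------------------
0 | 0 | 1 | 1
0 | 1 | 0 | 0
1 | 0 | 0 | 0
1 | 1 | 0 | 0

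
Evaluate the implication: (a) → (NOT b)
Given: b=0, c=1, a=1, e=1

Antecedent (a) = 1; consequent (NOT b) = 1.
1 → 1 = 1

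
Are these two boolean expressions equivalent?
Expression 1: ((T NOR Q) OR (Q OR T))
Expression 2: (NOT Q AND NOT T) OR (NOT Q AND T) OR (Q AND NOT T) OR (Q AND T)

Yes, they are equivalent — the two output columns agree on all 4 assignments:
Q | T | Expression 1 | Expression 2
-----------------------------------
0 | 0 | 1 | 1
0 | 1 | 1 | 1
1 | 0 | 1 | 1
1 | 1 | 1 | 1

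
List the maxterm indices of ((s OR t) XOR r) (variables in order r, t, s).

ΠM(0, 5, 6, 7) = (r OR t OR s) AND (NOT r OR t OR NOT s) AND (NOT r OR NOT t OR s) AND (NOT r OR NOT t OR NOT s)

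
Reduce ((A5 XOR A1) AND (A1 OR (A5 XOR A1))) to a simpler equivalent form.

By absorption (E AND (E OR v) = E):
= (A5 XOR A1)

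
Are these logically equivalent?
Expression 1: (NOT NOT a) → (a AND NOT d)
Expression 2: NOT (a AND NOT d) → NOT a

Yes, Contrapositive is always equivalent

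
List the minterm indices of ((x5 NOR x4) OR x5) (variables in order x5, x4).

Σm(0, 2, 3) = (NOT x5 AND NOT x4) OR (x5 AND NOT x4) OR (x5 AND x4)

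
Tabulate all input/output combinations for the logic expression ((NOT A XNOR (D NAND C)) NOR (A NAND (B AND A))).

D | A | C | B | Output
----------------------
0 | 0 | 0 | 0 | 0
0 | 0 | 0 | 1 | 0
0 | 0 | 1 | 0 | 0
0 | 0 | 1 | 1 | 0
0 | 1 | 0 | 0 | 0
0 | 1 | 0 | 1 | 1
0 | 1 | 1 | 0 | 0
0 | 1 | 1 | 1 | 1
1 | 0 | 0 | 0 | 0
1 | 0 | 0 | 1 | 0
1 | 0 | 1 | 0 | 0
1 | 0 | 1 | 1 | 0
1 | 1 | 0 | 0 | 0
1 | 1 | 0 | 1 | 1
1 | 1 | 1 | 0 | 0
1 | 1 | 1 | 1 | 0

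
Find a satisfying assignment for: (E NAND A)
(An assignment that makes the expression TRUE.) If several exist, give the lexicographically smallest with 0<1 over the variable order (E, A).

E=0, A=0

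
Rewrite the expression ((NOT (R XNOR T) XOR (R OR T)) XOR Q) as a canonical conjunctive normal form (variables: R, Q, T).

(R OR Q OR T) AND (R OR Q OR NOT T) AND (NOT R OR Q OR T) AND (NOT R OR NOT Q OR NOT T)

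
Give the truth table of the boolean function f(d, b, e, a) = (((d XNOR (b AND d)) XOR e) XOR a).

d | b | e | a | Output
----------------------
0 | 0 | 0 | 0 | 1
0 | 0 | 0 | 1 | 0
0 | 0 | 1 | 0 | 0
0 | 0 | 1 | 1 | 1
0 | 1 | 0 | 0 | 1
0 | 1 | 0 | 1 | 0
0 | 1 | 1 | 0 | 0
0 | 1 | 1 | 1 | 1
1 | 0 | 0 | 0 | 0
1 | 0 | 0 | 1 | 1
1 | 0 | 1 | 0 | 1
1 | 0 | 1 | 1 | 0
1 | 1 | 0 | 0 | 1
1 | 1 | 0 | 1 | 0
1 | 1 | 1 | 0 | 0
1 | 1 | 1 | 1 | 1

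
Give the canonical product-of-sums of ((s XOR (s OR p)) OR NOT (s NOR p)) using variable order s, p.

ΠM(0) = (s OR p)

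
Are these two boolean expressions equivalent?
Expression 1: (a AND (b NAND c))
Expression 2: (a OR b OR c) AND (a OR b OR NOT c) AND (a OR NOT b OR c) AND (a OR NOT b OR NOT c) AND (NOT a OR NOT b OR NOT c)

Yes, they are equivalent — the two output columns agree on all 8 assignments:
a | b | c | Expression 1 | Expression 2
---------------------------------------
0 | 0 | 0 | 0 | 0
0 | 0 | 1 | 0 | 0
0 | 1 | 0 | 0 | 0
0 | 1 | 1 | 0 | 0
1 | 0 | 0 | 1 | 1
1 | 0 | 1 | 1 | 1
1 | 1 | 0 | 1 | 1
1 | 1 | 1 | 0 | 0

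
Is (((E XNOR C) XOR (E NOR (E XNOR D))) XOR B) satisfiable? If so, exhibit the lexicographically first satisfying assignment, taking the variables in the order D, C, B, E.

D=0, C=0, B=0, E=0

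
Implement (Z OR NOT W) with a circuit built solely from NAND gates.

((Z NAND Z) NAND ((W NAND W) NAND (W NAND W)))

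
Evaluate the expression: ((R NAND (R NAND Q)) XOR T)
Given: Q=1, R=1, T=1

Substituting: ((1 NAND (1 NAND 1)) XOR 1)
= 0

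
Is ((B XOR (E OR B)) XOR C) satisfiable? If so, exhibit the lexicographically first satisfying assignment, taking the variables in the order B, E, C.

B=0, E=0, C=1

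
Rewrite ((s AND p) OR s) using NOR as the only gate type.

((((s NOR s) NOR (p NOR p)) NOR s) NOR (((s NOR s) NOR (p NOR p)) NOR s))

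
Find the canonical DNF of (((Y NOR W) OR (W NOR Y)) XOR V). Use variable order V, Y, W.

(NOT V AND NOT Y AND NOT W) OR (V AND NOT Y AND W) OR (V AND Y AND NOT W) OR (V AND Y AND W)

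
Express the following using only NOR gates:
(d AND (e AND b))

((d NOR d) NOR (((e NOR e) NOR (b NOR b)) NOR ((e NOR e) NOR (b NOR b))))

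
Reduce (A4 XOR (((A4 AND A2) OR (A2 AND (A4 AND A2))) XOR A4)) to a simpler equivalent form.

By XOR self-cancellation ((E XOR v) XOR v = E) then absorption (E OR (E AND v) = E):
= (A4 AND A2)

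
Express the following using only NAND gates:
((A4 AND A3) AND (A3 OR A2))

((((A4 NAND A3) NAND (A4 NAND A3)) NAND ((A3 NAND A3) NAND (A2 NAND A2))) NAND (((A4 NAND A3) NAND (A4 NAND A3)) NAND ((A3 NAND A3) NAND (A2 NAND A2))))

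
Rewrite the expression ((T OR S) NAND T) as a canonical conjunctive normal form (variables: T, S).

(NOT T OR S) AND (NOT T OR NOT S)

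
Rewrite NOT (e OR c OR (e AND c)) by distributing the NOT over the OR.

NOT e AND NOT c AND NOT (e AND c)
De Morgan's: NOT(OR of terms) = AND of negations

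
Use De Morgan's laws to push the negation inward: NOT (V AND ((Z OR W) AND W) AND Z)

NOT V OR NOT ((Z OR W) AND W) OR NOT Z
De Morgan's: NOT(AND of terms) = OR of negations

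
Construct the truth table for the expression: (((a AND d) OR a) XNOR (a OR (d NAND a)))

a | d | Output
--------------
0 | 0 | 0
0 | 1 | 0
1 | 0 | 1
1 | 1 | 1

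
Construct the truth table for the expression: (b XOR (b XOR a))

a | b | Output
--------------
0 | 0 | 0
0 | 1 | 0
1 | 0 | 1
1 | 1 | 1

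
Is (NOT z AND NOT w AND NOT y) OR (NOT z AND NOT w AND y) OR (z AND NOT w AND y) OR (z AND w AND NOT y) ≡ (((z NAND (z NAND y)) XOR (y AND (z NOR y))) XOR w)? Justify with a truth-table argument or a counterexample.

Yes, they are equivalent — the two output columns agree on all 8 assignments:
z | w | y | Expression 1 | Expression 2
---------------------------------------
0 | 0 | 0 | 1 | 1
0 | 0 | 1 | 1 | 1
0 | 1 | 0 | 0 | 0
0 | 1 | 1 | 0 | 0
1 | 0 | 0 | 0 | 0
1 | 0 | 1 | 1 | 1
1 | 1 | 0 | 1 | 1
1 | 1 | 1 | 0 | 0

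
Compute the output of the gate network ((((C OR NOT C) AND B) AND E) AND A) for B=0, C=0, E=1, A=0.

Substituting: ((((0 OR NOT 0) AND 0) AND 1) AND 0)
= 0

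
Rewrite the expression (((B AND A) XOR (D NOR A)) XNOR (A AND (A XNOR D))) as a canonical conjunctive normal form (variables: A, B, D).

(A OR B OR D) AND (A OR NOT B OR D) AND (NOT A OR B OR NOT D) AND (NOT A OR NOT B OR D)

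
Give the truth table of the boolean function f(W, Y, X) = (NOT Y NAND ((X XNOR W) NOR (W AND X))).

W | Y | X | Output
------------------
0 | 0 | 0 | 1
0 | 0 | 1 | 0
0 | 1 | 0 | 1
0 | 1 | 1 | 1
1 | 0 | 0 | 0
1 | 0 | 1 | 1
1 | 1 | 0 | 1
1 | 1 | 1 | 1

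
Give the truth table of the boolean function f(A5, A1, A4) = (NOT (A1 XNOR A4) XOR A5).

A5 | A1 | A4 | Output
---------------------
0 | 0 | 0 | 0
0 | 0 | 1 | 1
0 | 1 | 0 | 1
0 | 1 | 1 | 0
1 | 0 | 0 | 1
1 | 0 | 1 | 0
1 | 1 | 0 | 0
1 | 1 | 1 | 1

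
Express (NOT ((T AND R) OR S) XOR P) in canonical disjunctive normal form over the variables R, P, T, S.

(NOT R AND NOT P AND NOT T AND NOT S) OR (NOT R AND NOT P AND T AND NOT S) OR (NOT R AND P AND NOT T AND S) OR (NOT R AND P AND T AND S) OR (R AND NOT P AND NOT T AND NOT S) OR (R AND P AND NOT T AND S) OR (R AND P AND T AND NOT S) OR (R AND P AND T AND S)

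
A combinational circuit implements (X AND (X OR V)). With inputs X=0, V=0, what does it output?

Substituting: (0 AND (0 OR 0))
= 0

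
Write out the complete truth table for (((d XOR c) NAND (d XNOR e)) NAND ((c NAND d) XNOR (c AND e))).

d | c | e | Output
------------------
0 | 0 | 0 | 1
0 | 0 | 1 | 1
0 | 1 | 0 | 1
0 | 1 | 1 | 0
1 | 0 | 0 | 1
1 | 0 | 1 | 1
1 | 1 | 0 | 0
1 | 1 | 1 | 1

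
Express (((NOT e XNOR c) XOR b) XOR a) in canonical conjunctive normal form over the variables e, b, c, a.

(e OR b OR c OR a) AND (e OR b OR NOT c OR NOT a) AND (e OR NOT b OR c OR NOT a) AND (e OR NOT b OR NOT c OR a) AND (NOT e OR b OR c OR NOT a) AND (NOT e OR b OR NOT c OR a) AND (NOT e OR NOT b OR c OR a) AND (NOT e OR NOT b OR NOT c OR NOT a)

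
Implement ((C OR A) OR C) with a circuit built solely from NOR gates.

((((C NOR A) NOR (C NOR A)) NOR C) NOR (((C NOR A) NOR (C NOR A)) NOR C))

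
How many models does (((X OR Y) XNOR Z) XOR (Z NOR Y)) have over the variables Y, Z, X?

Satisfying assignments: (0,0,1), (0,1,1), (1,1,0), (1,1,1)
Count: 4 out of 8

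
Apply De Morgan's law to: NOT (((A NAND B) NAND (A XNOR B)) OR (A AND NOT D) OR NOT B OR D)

NOT ((A NAND B) NAND (A XNOR B)) AND NOT (A AND NOT D) AND B AND NOT D
De Morgan's: NOT(OR of terms) = AND of negations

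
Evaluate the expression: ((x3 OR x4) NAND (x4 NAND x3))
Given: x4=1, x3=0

Substituting: ((0 OR 1) NAND (1 NAND 0))
= 0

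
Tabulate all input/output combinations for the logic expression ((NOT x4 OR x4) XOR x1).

x4 | x1 | Output
----------------
0 | 0 | 1
0 | 1 | 0
1 | 0 | 1
1 | 1 | 0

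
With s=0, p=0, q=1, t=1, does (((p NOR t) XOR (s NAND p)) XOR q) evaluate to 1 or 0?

Substituting: (((0 NOR 1) XOR (0 NAND 0)) XOR 1)
= 0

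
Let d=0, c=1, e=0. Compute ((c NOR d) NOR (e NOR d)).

Substituting: ((1 NOR 0) NOR (0 NOR 0))
= 0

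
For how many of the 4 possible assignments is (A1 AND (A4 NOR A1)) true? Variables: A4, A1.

No assignment satisfies the expression.
Count: 0 out of 4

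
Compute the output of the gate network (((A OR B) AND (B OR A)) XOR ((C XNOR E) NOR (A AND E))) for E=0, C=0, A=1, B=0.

Substituting: (((1 OR 0) AND (0 OR 1)) XOR ((0 XNOR 0) NOR (1 AND 0)))
= 1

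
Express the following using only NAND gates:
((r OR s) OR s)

((((r NAND r) NAND (s NAND s)) NAND ((r NAND r) NAND (s NAND s))) NAND (s NAND s))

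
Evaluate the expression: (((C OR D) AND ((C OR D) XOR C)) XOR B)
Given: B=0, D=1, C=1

Substituting: (((1 OR 1) AND ((1 OR 1) XOR 1)) XOR 0)
= 0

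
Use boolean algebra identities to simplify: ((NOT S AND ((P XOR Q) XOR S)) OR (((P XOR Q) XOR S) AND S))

By distribution ((E AND v) OR (E AND NOT v) = E):
= ((P XOR Q) XOR S)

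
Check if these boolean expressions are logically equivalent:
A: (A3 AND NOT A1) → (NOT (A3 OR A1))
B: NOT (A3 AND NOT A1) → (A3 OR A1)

No, Inverse is not equivalent to original (counterexample: A3=0, A1=0)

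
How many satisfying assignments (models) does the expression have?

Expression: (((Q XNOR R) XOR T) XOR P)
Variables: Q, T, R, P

Satisfying assignments: (0,0,0,0), (0,0,1,1), (0,1,0,1), (0,1,1,0), (1,0,0,1), (1,0,1,0), (1,1,0,0), (1,1,1,1)
Count: 8 out of 16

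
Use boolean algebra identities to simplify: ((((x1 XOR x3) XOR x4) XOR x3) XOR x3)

By XOR self-cancellation ((E XOR v) XOR v = E):
= ((x1 XOR x3) XOR x4)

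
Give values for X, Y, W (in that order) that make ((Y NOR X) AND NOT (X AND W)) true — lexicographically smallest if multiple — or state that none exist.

X=0, Y=0, W=0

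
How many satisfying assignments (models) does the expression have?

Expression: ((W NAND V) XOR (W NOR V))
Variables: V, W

Satisfying assignments: (0,1), (1,0)
Count: 2 out of 4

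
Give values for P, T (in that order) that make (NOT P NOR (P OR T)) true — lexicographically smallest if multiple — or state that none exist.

UNSATISFIABLE - no assignment makes this expression true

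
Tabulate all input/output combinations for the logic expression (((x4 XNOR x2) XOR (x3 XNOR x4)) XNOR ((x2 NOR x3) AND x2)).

x3 | x2 | x4 | Output
---------------------
0 | 0 | 0 | 1
0 | 0 | 1 | 1
0 | 1 | 0 | 0
0 | 1 | 1 | 0
1 | 0 | 0 | 0
1 | 0 | 1 | 0
1 | 1 | 0 | 1
1 | 1 | 1 | 1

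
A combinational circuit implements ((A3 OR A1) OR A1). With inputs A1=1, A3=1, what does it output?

Substituting: ((1 OR 1) OR 1)
= 1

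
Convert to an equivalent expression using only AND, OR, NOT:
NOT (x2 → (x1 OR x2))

x2 AND NOT (x1 OR x2)
(Negated implication: NOT(A → B) = A AND NOT B)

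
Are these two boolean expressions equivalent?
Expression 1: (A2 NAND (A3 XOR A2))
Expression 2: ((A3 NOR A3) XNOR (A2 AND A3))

No. Counterexample: with A3=0, A2=0, Expression 1 = 1 but Expression 2 = 0.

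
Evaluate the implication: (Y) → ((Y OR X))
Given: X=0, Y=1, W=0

Antecedent (Y) = 1; consequent ((Y OR X)) = 1.
1 → 1 = 1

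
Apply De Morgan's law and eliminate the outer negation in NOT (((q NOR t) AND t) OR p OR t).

NOT ((q NOR t) AND t) AND NOT p AND NOT t
De Morgan's: NOT(OR of terms) = AND of negations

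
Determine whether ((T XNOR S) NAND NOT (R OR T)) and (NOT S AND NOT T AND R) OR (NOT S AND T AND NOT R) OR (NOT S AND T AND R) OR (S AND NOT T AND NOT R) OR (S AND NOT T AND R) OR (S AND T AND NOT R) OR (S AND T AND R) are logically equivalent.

Yes, they are equivalent — the two output columns agree on all 8 assignments:
S | T | R | Expression 1 | Expression 2
---------------------------------------
0 | 0 | 0 | 0 | 0
0 | 0 | 1 | 1 | 1
0 | 1 | 0 | 1 | 1
0 | 1 | 1 | 1 | 1
1 | 0 | 0 | 1 | 1
1 | 0 | 1 | 1 | 1
1 | 1 | 0 | 1 | 1
1 | 1 | 1 | 1 | 1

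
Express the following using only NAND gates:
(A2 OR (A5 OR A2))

((A2 NAND A2) NAND (((A5 NAND A5) NAND (A2 NAND A2)) NAND ((A5 NAND A5) NAND (A2 NAND A2))))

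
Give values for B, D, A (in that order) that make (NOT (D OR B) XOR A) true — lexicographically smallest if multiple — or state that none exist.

B=0, D=0, A=0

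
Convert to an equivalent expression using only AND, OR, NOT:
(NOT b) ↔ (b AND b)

((NOT b) AND (b AND b)) OR (b AND NOT (b AND b))
(Biconditional = both true or both false)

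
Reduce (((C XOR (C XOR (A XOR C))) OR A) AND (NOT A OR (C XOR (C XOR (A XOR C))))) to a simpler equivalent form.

By distribution ((E OR v) AND (E OR NOT v) = E) then XOR self-cancellation ((E XOR v) XOR v = E):
= (A XOR C)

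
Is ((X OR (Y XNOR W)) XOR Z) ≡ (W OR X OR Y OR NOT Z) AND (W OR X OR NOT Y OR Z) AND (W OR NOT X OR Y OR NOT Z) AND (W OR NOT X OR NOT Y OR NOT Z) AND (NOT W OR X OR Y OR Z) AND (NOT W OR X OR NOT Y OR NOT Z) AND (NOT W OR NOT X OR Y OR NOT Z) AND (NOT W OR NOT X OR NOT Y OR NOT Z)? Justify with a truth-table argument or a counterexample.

Yes, they are equivalent — the two output columns agree on all 16 assignments:
W | X | Y | Z | Expression 1 | Expression 2
-------------------------------------------
0 | 0 | 0 | 0 | 1 | 1
0 | 0 | 0 | 1 | 0 | 0
0 | 0 | 1 | 0 | 0 | 0
0 | 0 | 1 | 1 | 1 | 1
0 | 1 | 0 | 0 | 1 | 1
0 | 1 | 0 | 1 | 0 | 0
0 | 1 | 1 | 0 | 1 | 1
0 | 1 | 1 | 1 | 0 | 0
1 | 0 | 0 | 0 | 0 | 0
1 | 0 | 0 | 1 | 1 | 1
1 | 0 | 1 | 0 | 1 | 1
1 | 0 | 1 | 1 | 0 | 0
1 | 1 | 0 | 0 | 1 | 1
1 | 1 | 0 | 1 | 0 | 0
1 | 1 | 1 | 0 | 1 | 1
1 | 1 | 1 | 1 | 0 | 0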